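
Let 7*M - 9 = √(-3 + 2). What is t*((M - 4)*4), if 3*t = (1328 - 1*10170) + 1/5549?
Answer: 3728883532/116529 - 196257028*I/116529 ≈ 32000.0 - 1684.2*I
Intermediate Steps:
M = 9/7 + I/7 (M = 9/7 + √(-3 + 2)/7 = 9/7 + √(-1)/7 = 9/7 + I/7 ≈ 1.2857 + 0.14286*I)
t = -49064257/16647 (t = ((1328 - 1*10170) + 1/5549)/3 = ((1328 - 10170) + 1/5549)/3 = (-8842 + 1/5549)/3 = (⅓)*(-49064257/5549) = -49064257/16647 ≈ -2947.3)
t*((M - 4)*4) = -49064257*((9/7 + I/7) - 4)*4/16647 = -49064257*(-19/7 + I/7)*4/16647 = -49064257*(-76/7 + 4*I/7)/16647 = 3728883532/116529 - 196257028*I/116529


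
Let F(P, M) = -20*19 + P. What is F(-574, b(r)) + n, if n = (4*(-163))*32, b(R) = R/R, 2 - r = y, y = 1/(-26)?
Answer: -21818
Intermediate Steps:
y = -1/26 ≈ -0.038462
r = 53/26 (r = 2 - 1*(-1/26) = 2 + 1/26 = 53/26 ≈ 2.0385)
b(R) = 1
F(P, M) = -380 + P
n = -20864 (n = -652*32 = -20864)
F(-574, b(r)) + n = (-380 - 574) - 20864 = -954 - 20864 = -21818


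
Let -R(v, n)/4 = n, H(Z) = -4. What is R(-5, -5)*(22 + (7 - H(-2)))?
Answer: 660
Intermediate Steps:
R(v, n) = -4*n
R(-5, -5)*(22 + (7 - H(-2))) = (-4*(-5))*(22 + (7 - 1*(-4))) = 20*(22 + (7 + 4)) = 20*(22 + 11) = 20*33 = 660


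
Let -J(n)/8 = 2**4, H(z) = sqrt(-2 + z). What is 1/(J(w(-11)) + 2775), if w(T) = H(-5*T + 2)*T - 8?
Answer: 1/2647 ≈ 0.00037779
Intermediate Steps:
w(T) = -8 + T*sqrt(5)*sqrt(-T) (w(T) = sqrt(-2 + (-5*T + 2))*T - 8 = sqrt(-2 + (2 - 5*T))*T - 8 = sqrt(-5*T)*T - 8 = (sqrt(5)*sqrt(-T))*T - 8 = T*sqrt(5)*sqrt(-T) - 8 = -8 + T*sqrt(5)*sqrt(-T))
J(n) = -128 (J(n) = -8*2**4 = -8*16 = -128)
1/(J(w(-11)) + 2775) = 1/(-128 + 2775) = 1/2647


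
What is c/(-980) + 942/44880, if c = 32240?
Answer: -12050067/366520 ≈ -32.877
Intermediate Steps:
c/(-980) + 942/44880 = 32240/(-980) + 942/44880 = 32240*(-1/980) + 942*(1/44880) = -1612/49 + 157/7480 = -12050067/366520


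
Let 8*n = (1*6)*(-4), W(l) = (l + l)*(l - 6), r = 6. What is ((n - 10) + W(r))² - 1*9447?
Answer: -9278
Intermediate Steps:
W(l) = 2*l*(-6 + l) (W(l) = (2*l)*(-6 + l) = 2*l*(-6 + l))
n = -3 (n = ((1*6)*(-4))/8 = (6*(-4))/8 = (⅛)*(-24) = -3)
((n - 10) + W(r))² - 1*9447 = ((-3 - 10) + 2*6*(-6 + 6))² - 1*9447 = (-13 + 2*6*0)² - 9447 = (-13 + 0)² - 9447 = (-13)² - 9447 = 169 - 9447 = -9278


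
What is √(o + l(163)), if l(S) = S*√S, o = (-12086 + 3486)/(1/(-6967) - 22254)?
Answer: √(9289624484727800 + 3918279378196597243*√163)/155043619 ≈ 45.623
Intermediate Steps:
o = 59916200/155043619 (o = -8600/(-1/6967 - 22254) = -8600/(-155043619/6967) = -8600*(-6967/155043619) = 59916200/155043619 ≈ 0.38645)
l(S) = S^(3/2)
√(o + l(163)) = √(59916200/155043619 + 163^(3/2)) = √(59916200/155043619 + 163*√163)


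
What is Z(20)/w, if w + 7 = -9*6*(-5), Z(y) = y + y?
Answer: 40/263 ≈ 0.15209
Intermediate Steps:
Z(y) = 2*y
w = 263 (w = -7 - 9*6*(-5) = -7 - 54*(-5) = -7 + 270 = 263)
Z(20)/w = (2*20)/263 = 40*(1/263) = 40/263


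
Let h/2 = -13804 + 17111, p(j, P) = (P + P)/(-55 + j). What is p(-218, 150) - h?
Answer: -601974/91 ≈ -6615.1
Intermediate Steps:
p(j, P) = 2*P/(-55 + j) (p(j, P) = (2*P)/(-55 + j) = 2*P/(-55 + j))
h = 6614 (h = 2*(-13804 + 17111) = 2*3307 = 6614)
p(-218, 150) - h = 2*150/(-55 - 218) - 1*6614 = 2*150/(-273) - 6614 = 2*150*(-1/273) - 6614 = -100/91 - 6614 = -601974/91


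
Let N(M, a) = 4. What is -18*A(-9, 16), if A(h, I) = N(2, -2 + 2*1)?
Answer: -72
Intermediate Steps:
A(h, I) = 4
-18*A(-9, 16) = -18*4 = -72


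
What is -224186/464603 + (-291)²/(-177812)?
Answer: -79206007675/82611988636 ≈ -0.95877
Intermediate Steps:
-224186/464603 + (-291)²/(-177812) = -224186*1/464603 + 84681*(-1/177812) = -224186/464603 - 84681/177812 = -79206007675/82611988636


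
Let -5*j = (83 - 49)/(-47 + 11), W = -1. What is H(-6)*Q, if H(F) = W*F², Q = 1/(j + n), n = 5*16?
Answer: -3240/7217 ≈ -0.44894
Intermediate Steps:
j = 17/90 (j = -(83 - 49)/(5*(-47 + 11)) = -34/(5*(-36)) = -34*(-1)/(5*36) = -⅕*(-17/18) = 17/90 ≈ 0.18889)
n = 80
Q = 90/7217 (Q = 1/(17/90 + 80) = 1/(7217/90) = 90/7217 ≈ 0.012471)
H(F) = -F²
H(-6)*Q = -1*(-6)²*(90/7217) = -1*36*(90/7217) = -36*90/7217 = -3240/7217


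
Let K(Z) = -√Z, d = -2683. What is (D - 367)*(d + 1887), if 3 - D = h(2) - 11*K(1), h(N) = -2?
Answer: 296908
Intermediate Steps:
D = -6 (D = 3 - (-2 - (-11)*√1) = 3 - (-2 - (-11)) = 3 - (-2 - 11*(-1)) = 3 - (-2 + 11) = 3 - 1*9 = 3 - 9 = -6)
(D - 367)*(d + 1887) = (-6 - 367)*(-2683 + 1887) = -373*(-796) = 296908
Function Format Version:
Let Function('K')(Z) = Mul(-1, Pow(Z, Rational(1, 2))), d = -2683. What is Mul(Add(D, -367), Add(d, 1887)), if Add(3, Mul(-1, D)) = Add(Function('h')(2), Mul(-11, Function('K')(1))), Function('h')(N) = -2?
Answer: 296908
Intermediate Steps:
D = -6 (D = Add(3, Mul(-1, Add(-2, Mul(-11, Mul(-1, Pow(1, Rational(1, 2))))))) = Add(3, Mul(-1, Add(-2, Mul(-11, Mul(-1, 1))))) = Add(3, Mul(-1, Add(-2, Mul(-11, -1)))) = Add(3, Mul(-1, Add(-2, 11))) = Add(3, Mul(-1, 9)) = Add(3, -9) = -6)
Mul(Add(D, -367), Add(d, 1887)) = Mul(Add(-6, -367), Add(-2683, 1887)) = Mul(-373, -796) = 296908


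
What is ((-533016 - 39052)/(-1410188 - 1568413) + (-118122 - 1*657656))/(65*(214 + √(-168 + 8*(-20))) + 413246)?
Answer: -123380409381784195/67935795387640467 + 75098808021575*I*√82/135871590775280934 ≈ -1.8161 + 0.0050051*I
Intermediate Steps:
((-533016 - 39052)/(-1410188 - 1568413) + (-118122 - 1*657656))/(65*(214 + √(-168 + 8*(-20))) + 413246) = (-572068/(-2978601) + (-118122 - 657656))/(65*(214 + √(-168 - 160)) + 413246) = (-572068*(-1/2978601) - 775778)/(65*(214 + √(-328)) + 413246) = (572068/2978601 - 775778)/(65*(214 + 2*I*√82) + 413246) = -2310732554510/(2978601*((13910 + 130*I*√82) + 413246)) = -2310732554510/(2978601*(427156 + 130*I*√82))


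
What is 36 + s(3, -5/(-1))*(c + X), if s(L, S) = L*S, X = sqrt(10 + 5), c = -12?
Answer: -144 + 15*sqrt(15) ≈ -85.905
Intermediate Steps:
X = sqrt(15) ≈ 3.8730
36 + s(3, -5/(-1))*(c + X) = 36 + (3*(-5/(-1)))*(-12 + sqrt(15)) = 36 + (3*(-5*(-1)))*(-12 + sqrt(15)) = 36 + (3*5)*(-12 + sqrt(15)) = 36 + 15*(-12 + sqrt(15)) = 36 + (-180 + 15*sqrt(15)) = -144 + 15*sqrt(15)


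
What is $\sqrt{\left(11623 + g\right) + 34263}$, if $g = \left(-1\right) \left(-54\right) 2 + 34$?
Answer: $2 \sqrt{11507} \approx 214.54$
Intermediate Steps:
$g = 142$ ($g = 54 \cdot 2 + 34 = 108 + 34 = 142$)
$\sqrt{\left(11623 + g\right) + 34263} = \sqrt{\left(11623 + 142\right) + 34263} = \sqrt{11765 + 34263} = \sqrt{46028} = 2 \sqrt{11507}$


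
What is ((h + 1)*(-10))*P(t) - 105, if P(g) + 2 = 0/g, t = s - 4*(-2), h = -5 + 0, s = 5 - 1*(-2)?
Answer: -185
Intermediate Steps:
s = 7 (s = 5 + 2 = 7)
h = -5
t = 15 (t = 7 - 4*(-2) = 7 + 8 = 15)
P(g) = -2 (P(g) = -2 + 0/g = -2 + 0 = -2)
((h + 1)*(-10))*P(t) - 105 = ((-5 + 1)*(-10))*(-2) - 105 = -4*(-10)*(-2) - 105 = 40*(-2) - 105 = -80 - 105 = -185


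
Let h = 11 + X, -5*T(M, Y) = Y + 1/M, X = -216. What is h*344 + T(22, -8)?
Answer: -1551405/22 ≈ -70518.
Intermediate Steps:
T(M, Y) = -Y/5 - 1/(5*M) (T(M, Y) = -(Y + 1/M)/5 = -Y/5 - 1/(5*M))
h = -205 (h = 11 - 216 = -205)
h*344 + T(22, -8) = -205*344 + (1/5)*(-1 - 1*22*(-8))/22 = -70520 + (1/5)*(1/22)*(-1 + 176) = -70520 + (1/5)*(1/22)*175 = -70520 + 35/22 = -1551405/22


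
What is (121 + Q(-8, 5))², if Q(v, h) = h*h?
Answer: 21316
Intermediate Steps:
Q(v, h) = h²
(121 + Q(-8, 5))² = (121 + 5²)² = (121 + 25)² = 146² = 21316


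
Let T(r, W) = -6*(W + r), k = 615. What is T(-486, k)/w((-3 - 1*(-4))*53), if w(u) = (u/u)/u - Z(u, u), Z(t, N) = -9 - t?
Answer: -41022/3287 ≈ -12.480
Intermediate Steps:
T(r, W) = -6*W - 6*r
w(u) = 9 + u + 1/u (w(u) = (u/u)/u - (-9 - u) = 1/u + (9 + u) = 9 + u + 1/u)
T(-486, k)/w((-3 - 1*(-4))*53) = (-6*615 - 6*(-486))/(9 + (-3 - 1*(-4))*53 + 1/((-3 - 1*(-4))*53)) = (-3690 + 2916)/(9 + (-3 + 4)*53 + 1/((-3 + 4)*53)) = -774/(9 + 1*53 + 1/(1*53)) = -774/(9 + 53 + 1/53) = -774/3287/53 = -774*53/3287 = -41022/3287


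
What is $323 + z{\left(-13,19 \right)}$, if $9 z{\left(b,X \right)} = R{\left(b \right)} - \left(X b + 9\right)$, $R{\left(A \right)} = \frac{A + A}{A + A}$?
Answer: $\frac{3146}{9} \approx 349.56$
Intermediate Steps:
$R{\left(A \right)} = 1$ ($R{\left(A \right)} = \frac{2 A}{2 A} = 2 A \frac{1}{2 A} = 1$)
$z{\left(b,X \right)} = - \frac{8}{9} - \frac{X b}{9}$ ($z{\left(b,X \right)} = \frac{1 - \left(X b + 9\right)}{9} = \frac{1 - \left(9 + X b\right)}{9} = \frac{-8 - X b}{9} = - \frac{8}{9} - \frac{X b}{9}$)
$323 + z{\left(-13,19 \right)} = 323 - \left(\frac{8}{9} + \frac{19}{9} \left(-13\right)\right) = 323 + \left(- \frac{8}{9} + \frac{247}{9}\right) = 323 + \frac{239}{9} = \frac{3146}{9}$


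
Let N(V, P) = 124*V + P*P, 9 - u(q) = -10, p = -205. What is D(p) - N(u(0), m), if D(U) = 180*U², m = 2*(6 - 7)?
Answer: 7562140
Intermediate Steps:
u(q) = 19 (u(q) = 9 - 1*(-10) = 9 + 10 = 19)
m = -2 (m = 2*(-1) = -2)
N(V, P) = P² + 124*V (N(V, P) = 124*V + P² = P² + 124*V)
D(p) - N(u(0), m) = 180*(-205)² - ((-2)² + 124*19) = 180*42025 - (4 + 2356) = 7564500 - 1*2360 = 7564500 - 2360 = 7562140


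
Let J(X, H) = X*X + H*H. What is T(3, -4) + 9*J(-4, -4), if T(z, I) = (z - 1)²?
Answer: 292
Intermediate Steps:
J(X, H) = H² + X² (J(X, H) = X² + H² = H² + X²)
T(z, I) = (-1 + z)²
T(3, -4) + 9*J(-4, -4) = (-1 + 3)² + 9*((-4)² + (-4)²) = 2² + 9*(16 + 16) = 4 + 9*32 = 4 + 288 = 292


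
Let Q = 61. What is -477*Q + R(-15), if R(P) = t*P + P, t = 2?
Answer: -29142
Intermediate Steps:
R(P) = 3*P (R(P) = 2*P + P = 3*P)
-477*Q + R(-15) = -477*61 + 3*(-15) = -29097 - 45 = -29142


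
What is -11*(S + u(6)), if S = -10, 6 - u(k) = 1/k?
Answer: 275/6 ≈ 45.833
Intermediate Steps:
u(k) = 6 - 1/k
-11*(S + u(6)) = -11*(-10 + (6 - 1/6)) = -11*(-10 + (6 - 1*⅙)) = -11*(-10 + (6 - ⅙)) = -11*(-10 + 35/6) = -11*(-25/6) = 275/6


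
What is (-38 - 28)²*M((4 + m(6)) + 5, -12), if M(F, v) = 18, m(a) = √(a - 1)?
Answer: 78408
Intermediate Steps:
m(a) = √(-1 + a)
(-38 - 28)²*M((4 + m(6)) + 5, -12) = (-38 - 28)²*18 = (-66)²*18 = 4356*18 = 78408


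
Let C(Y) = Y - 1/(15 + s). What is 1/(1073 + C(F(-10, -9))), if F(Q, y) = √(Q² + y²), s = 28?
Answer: 1983934/2128380375 - 1849*√181/2128380375 ≈ 0.00092045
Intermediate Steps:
C(Y) = -1/43 + Y (C(Y) = Y - 1/(15 + 28) = Y - 1/43 = -1/43 + Y)
1/(1073 + C(F(-10, -9))) = 1/(1073 + (-1/43 + √((-10)² + (-9)²))) = 1/(1073 + (-1/43 + √(100 + 81))) = 1/(1073 + (-1/43 + √181)) = 1/(46138/43 + √181)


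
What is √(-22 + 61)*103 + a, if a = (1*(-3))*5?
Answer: -15 + 103*√39 ≈ 628.23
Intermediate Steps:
a = -15 (a = -3*5 = -15)
√(-22 + 61)*103 + a = √(-22 + 61)*103 - 15 = √39*103 - 15 = 103*√39 - 15 = -15 + 103*√39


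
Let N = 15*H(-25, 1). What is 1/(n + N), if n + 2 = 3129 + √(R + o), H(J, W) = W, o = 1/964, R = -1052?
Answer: 3028888/9517780223 - 2*I*√244404607/9517780223 ≈ 0.00031823 - 3.2851e-6*I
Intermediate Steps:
o = 1/964 ≈ 0.0010373
n = 3127 + I*√244404607/482 (n = -2 + (3129 + √(-1052 + 1/964)) = -2 + (3129 + √(-1014127/964)) = -2 + (3129 + I*√244404607/482) = 3127 + I*√244404607/482 ≈ 3127.0 + 32.435*I)
N = 15 (N = 15*1 = 15)
1/(n + N) = 1/((3127 + I*√244404607/482) + 15) = 1/(3142 + I*√244404607/482)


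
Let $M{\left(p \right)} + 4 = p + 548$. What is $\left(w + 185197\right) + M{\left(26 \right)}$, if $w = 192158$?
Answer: $377925$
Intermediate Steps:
$M{\left(p \right)} = 544 + p$ ($M{\left(p \right)} = -4 + \left(p + 548\right) = -4 + \left(548 + p\right) = 544 + p$)
$\left(w + 185197\right) + M{\left(26 \right)} = \left(192158 + 185197\right) + \left(544 + 26\right) = 377355 + 570 = 377925$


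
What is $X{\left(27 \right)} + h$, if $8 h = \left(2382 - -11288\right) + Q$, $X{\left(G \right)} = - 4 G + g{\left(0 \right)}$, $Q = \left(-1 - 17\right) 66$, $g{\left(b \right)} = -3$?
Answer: $\frac{5797}{4} \approx 1449.3$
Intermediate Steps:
$Q = -1188$ ($Q = \left(-18\right) 66 = -1188$)
$X{\left(G \right)} = -3 - 4 G$ ($X{\left(G \right)} = - 4 G - 3 = -3 - 4 G$)
$h = \frac{6241}{4}$ ($h = \frac{\left(2382 - -11288\right) - 1188}{8} = \frac{\left(2382 + 11288\right) - 1188}{8} = \frac{13670 - 1188}{8} = \frac{1}{8} \cdot 12482 = \frac{6241}{4} \approx 1560.3$)
$X{\left(27 \right)} + h = \left(-3 - 108\right) + \frac{6241}{4} = -111 + \frac{6241}{4} = \frac{5797}{4}$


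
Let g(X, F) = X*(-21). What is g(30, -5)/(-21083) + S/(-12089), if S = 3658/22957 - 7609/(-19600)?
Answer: 488815882010303/16383095087405200 ≈ 0.029837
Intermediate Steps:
S = 35196659/64279600 (S = 3658*(1/22957) - 7609*(-1/19600) = 3658/22957 + 1087/2800 = 35196659/64279600 ≈ 0.54756)
g(X, F) = -21*X
g(30, -5)/(-21083) + S/(-12089) = -21*30/(-21083) + (35196659/64279600)/(-12089) = -630*(-1/21083) + (35196659/64279600)*(-1/12089) = 630/21083 - 35196659/777076084400 = 488815882010303/16383095087405200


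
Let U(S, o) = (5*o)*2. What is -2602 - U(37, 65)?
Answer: -3252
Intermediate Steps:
U(S, o) = 10*o
-2602 - U(37, 65) = -2602 - 10*65 = -2602 - 1*650 = -2602 - 650 = -3252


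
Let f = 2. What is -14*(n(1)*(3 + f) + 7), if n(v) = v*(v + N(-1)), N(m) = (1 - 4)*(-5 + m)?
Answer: -1428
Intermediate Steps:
N(m) = 15 - 3*m (N(m) = -3*(-5 + m) = 15 - 3*m)
n(v) = v*(18 + v) (n(v) = v*(v + (15 - 3*(-1))) = v*(v + (15 + 3)) = v*(v + 18) = v*(18 + v))
-14*(n(1)*(3 + f) + 7) = -14*((1*(18 + 1))*(3 + 2) + 7) = -14*((1*19)*5 + 7) = -14*(19*5 + 7) = -14*(95 + 7) = -14*102 = -1428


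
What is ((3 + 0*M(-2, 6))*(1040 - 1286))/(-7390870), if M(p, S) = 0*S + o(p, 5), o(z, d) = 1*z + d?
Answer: 369/3695435 ≈ 9.9853e-5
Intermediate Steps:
o(z, d) = d + z (o(z, d) = z + d = d + z)
M(p, S) = 5 + p (M(p, S) = 0*S + (5 + p) = 0 + (5 + p) = 5 + p)
((3 + 0*M(-2, 6))*(1040 - 1286))/(-7390870) = ((3 + 0*(5 - 2))*(1040 - 1286))/(-7390870) = ((3 + 0*3)*(-246))*(-1/7390870) = ((3 + 0)*(-246))*(-1/7390870) = (3*(-246))*(-1/7390870) = -738*(-1/7390870) = 369/3695435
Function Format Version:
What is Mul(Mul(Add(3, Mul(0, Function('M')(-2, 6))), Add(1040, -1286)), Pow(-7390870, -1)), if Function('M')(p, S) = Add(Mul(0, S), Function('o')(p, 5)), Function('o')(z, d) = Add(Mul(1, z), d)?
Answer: Rational(369, 3695435) ≈ 9.9853e-5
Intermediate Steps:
Function('o')(z, d) = Add(d, z) (Function('o')(z, d) = Add(z, d) = Add(d, z))
Function('M')(p, S) = Add(5, p) (Function('M')(p, S) = Add(Mul(0, S), Add(5, p)) = Add(0, Add(5, p)) = Add(5, p))
Mul(Mul(Add(3, Mul(0, Function('M')(-2, 6))), Add(1040, -1286)), Pow(-7390870, -1)) = Mul(Mul(Add(3, Mul(0, Add(5, -2))), Add(1040, -1286)), Pow(-7390870, -1)) = Mul(Mul(Add(3, Mul(0, 3)), -246), Rational(-1, 7390870)) = Mul(Mul(Add(3, 0), -246), Rational(-1, 7390870)) = Mul(Mul(3, -246), Rational(-1, 7390870)) = Mul(-738, Rational(-1, 7390870)) = Rational(369, 3695435)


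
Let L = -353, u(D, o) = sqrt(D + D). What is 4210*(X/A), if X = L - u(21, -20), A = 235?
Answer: -297226/47 - 842*sqrt(42)/47 ≈ -6440.1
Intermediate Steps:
u(D, o) = sqrt(2)*sqrt(D) (u(D, o) = sqrt(2*D) = sqrt(2)*sqrt(D))
X = -353 - sqrt(42) (X = -353 - sqrt(2)*sqrt(21) = -353 - sqrt(42) ≈ -359.48)
4210*(X/A) = 4210*((-353 - sqrt(42))/235) = 4210*((-353 - sqrt(42))*(1/235)) = 4210*(-353/235 - sqrt(42)/235) = -297226/47 - 842*sqrt(42)/47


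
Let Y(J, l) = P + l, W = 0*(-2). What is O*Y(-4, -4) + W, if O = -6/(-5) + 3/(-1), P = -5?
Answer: 81/5 ≈ 16.200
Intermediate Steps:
W = 0
Y(J, l) = -5 + l
O = -9/5 (O = -6*(-⅕) + 3*(-1) = 6/5 - 3 = -9/5 ≈ -1.8000)
O*Y(-4, -4) + W = -9*(-5 - 4)/5 + 0 = -9/5*(-9) + 0 = 81/5 + 0 = 81/5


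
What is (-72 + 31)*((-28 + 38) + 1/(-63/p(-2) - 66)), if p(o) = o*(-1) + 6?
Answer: -241982/591 ≈ -409.44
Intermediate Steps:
p(o) = 6 - o (p(o) = -o + 6 = 6 - o)
(-72 + 31)*((-28 + 38) + 1/(-63/p(-2) - 66)) = (-72 + 31)*((-28 + 38) + 1/(-63/(6 - 1*(-2)) - 66)) = -41*(10 + 1/(-63/(6 + 2) - 66)) = -41*(10 + 1/(-63/8 - 66)) = -41*(10 + 1/(-591/8)) = -41*(10 - 8/591) = -41*5902/591 = -241982/591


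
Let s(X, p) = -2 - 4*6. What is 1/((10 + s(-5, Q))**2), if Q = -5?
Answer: 1/256 ≈ 0.0039063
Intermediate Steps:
s(X, p) = -26 (s(X, p) = -2 - 24 = -26)
1/((10 + s(-5, Q))**2) = 1/((10 - 26)**2) = 1/((-16)**2) = 1/256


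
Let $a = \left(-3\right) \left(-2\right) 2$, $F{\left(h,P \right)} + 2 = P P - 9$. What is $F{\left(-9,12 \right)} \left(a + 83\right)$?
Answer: $12635$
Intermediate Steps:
$F{\left(h,P \right)} = -11 + P^{2}$ ($F{\left(h,P \right)} = -2 + \left(P P - 9\right) = -2 + \left(P^{2} - 9\right) = -2 + \left(-9 + P^{2}\right) = -11 + P^{2}$)
$a = 12$ ($a = 6 \cdot 2 = 12$)
$F{\left(-9,12 \right)} \left(a + 83\right) = \left(-11 + 12^{2}\right) \left(12 + 83\right) = \left(-11 + 144\right) 95 = 133 \cdot 95 = 12635$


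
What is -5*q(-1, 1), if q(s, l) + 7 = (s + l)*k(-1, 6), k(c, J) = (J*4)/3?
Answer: 35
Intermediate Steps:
k(c, J) = 4*J/3 (k(c, J) = (4*J)*(⅓) = 4*J/3)
q(s, l) = -7 + 8*l + 8*s (q(s, l) = -7 + (s + l)*((4/3)*6) = -7 + (l + s)*8 = -7 + (8*l + 8*s) = -7 + 8*l + 8*s)
-5*q(-1, 1) = -5*(-7 + 8*1 + 8*(-1)) = -5*(-7 + 8 - 8) = -5*(-7) = 35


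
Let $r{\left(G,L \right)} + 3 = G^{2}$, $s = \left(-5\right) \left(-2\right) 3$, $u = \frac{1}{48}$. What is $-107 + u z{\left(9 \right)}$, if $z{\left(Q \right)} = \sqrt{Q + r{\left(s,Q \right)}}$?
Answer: $-107 + \frac{\sqrt{906}}{48} \approx -106.37$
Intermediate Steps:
$u = \frac{1}{48} \approx 0.020833$
$s = 30$ ($s = 10 \cdot 3 = 30$)
$r{\left(G,L \right)} = -3 + G^{2}$
$z{\left(Q \right)} = \sqrt{897 + Q}$ ($z{\left(Q \right)} = \sqrt{Q - \left(3 - 30^{2}\right)} = \sqrt{Q + \left(-3 + 900\right)} = \sqrt{Q + 897} = \sqrt{897 + Q}$)
$-107 + u z{\left(9 \right)} = -107 + \frac{\sqrt{897 + 9}}{48} = -107 + \frac{\sqrt{906}}{48}$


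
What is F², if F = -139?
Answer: 19321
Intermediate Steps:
F² = (-139)² = 19321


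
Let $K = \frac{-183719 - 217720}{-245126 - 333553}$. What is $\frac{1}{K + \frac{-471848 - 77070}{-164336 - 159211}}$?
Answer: $\frac{62409951471}{149177234485} \approx 0.41836$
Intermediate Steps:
$K = \frac{133813}{192893}$ ($K = - \frac{401439}{-578679} = \left(-401439\right) \left(- \frac{1}{578679}\right) = \frac{133813}{192893} \approx 0.69372$)
$\frac{1}{K + \frac{-471848 - 77070}{-164336 - 159211}} = \frac{1}{\frac{133813}{192893} + \frac{-471848 - 77070}{-164336 - 159211}} = \frac{1}{\frac{133813}{192893} + \frac{-471848 - 77070}{-323547}} = \frac{1}{\frac{133813}{192893} - - \frac{548918}{323547}} = \frac{1}{\frac{133813}{192893} + \frac{548918}{323547}} = \frac{1}{\frac{149177234485}{62409951471}} = \frac{62409951471}{149177234485}$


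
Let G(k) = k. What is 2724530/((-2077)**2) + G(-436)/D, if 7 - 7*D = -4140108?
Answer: 1609528772806/2551451737405 ≈ 0.63083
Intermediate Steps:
D = 591445 (D = 1 - 1/7*(-4140108) = 1 + 591444 = 591445)
2724530/((-2077)**2) + G(-436)/D = 2724530/((-2077)**2) - 436/591445 = 2724530/4313929 - 436*1/591445 = 2724530*(1/4313929) - 436/591445 = 2724530/4313929 - 436/591445 = 1609528772806/2551451737405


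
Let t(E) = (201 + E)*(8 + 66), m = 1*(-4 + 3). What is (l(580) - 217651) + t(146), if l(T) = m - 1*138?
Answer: -192112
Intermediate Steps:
m = -1 (m = 1*(-1) = -1)
t(E) = 14874 + 74*E (t(E) = (201 + E)*74 = 14874 + 74*E)
l(T) = -139 (l(T) = -1 - 1*138 = -1 - 138 = -139)
(l(580) - 217651) + t(146) = (-139 - 217651) + (14874 + 74*146) = -217790 + (14874 + 10804) = -217790 + 25678 = -192112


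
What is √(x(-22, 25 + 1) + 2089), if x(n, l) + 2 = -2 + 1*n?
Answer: √2063 ≈ 45.420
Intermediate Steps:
x(n, l) = -4 + n (x(n, l) = -2 + (-2 + 1*n) = -2 + (-2 + n) = -4 + n)
√(x(-22, 25 + 1) + 2089) = √((-4 - 22) + 2089) = √(-26 + 2089) = √2063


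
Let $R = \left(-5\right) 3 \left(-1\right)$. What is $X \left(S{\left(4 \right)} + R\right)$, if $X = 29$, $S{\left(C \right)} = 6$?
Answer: $609$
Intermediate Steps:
$R = 15$ ($R = \left(-15\right) \left(-1\right) = 15$)
$X \left(S{\left(4 \right)} + R\right) = 29 \left(6 + 15\right) = 29 \cdot 21 = 609$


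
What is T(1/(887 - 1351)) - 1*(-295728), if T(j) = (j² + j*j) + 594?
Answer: 31898470657/107648 ≈ 2.9632e+5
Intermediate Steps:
T(j) = 594 + 2*j² (T(j) = (j² + j²) + 594 = 2*j² + 594 = 594 + 2*j²)
T(1/(887 - 1351)) - 1*(-295728) = (594 + 2*(1/(887 - 1351))²) - 1*(-295728) = (594 + 2*(1/(-464))²) + 295728 = (594 + 2*(-1/464)²) + 295728 = (594 + 2*(1/215296)) + 295728 = (594 + 1/107648) + 295728 = 63942913/107648 + 295728 = 31898470657/107648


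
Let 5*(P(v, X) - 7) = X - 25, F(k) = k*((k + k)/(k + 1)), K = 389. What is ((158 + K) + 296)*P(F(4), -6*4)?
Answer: -11802/5 ≈ -2360.4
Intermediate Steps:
F(k) = 2*k²/(1 + k) (F(k) = k*((2*k)/(1 + k)) = k*(2*k/(1 + k)) = 2*k²/(1 + k))
P(v, X) = 2 + X/5 (P(v, X) = 7 + (X - 25)/5 = 7 + (-25 + X)/5 = 7 + (-5 + X/5) = 2 + X/5)
((158 + K) + 296)*P(F(4), -6*4) = ((158 + 389) + 296)*(2 + (-6*4)/5) = (547 + 296)*(2 + (⅕)*(-24)) = 843*(2 - 24/5) = 843*(-14/5) = -11802/5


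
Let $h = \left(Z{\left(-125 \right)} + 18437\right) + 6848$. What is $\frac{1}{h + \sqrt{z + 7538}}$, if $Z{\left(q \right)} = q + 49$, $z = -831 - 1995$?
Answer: $\frac{25209}{635488969} - \frac{2 \sqrt{1178}}{635488969} \approx 3.9561 \cdot 10^{-5}$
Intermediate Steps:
$z = -2826$ ($z = -831 - 1995 = -2826$)
$Z{\left(q \right)} = 49 + q$
$h = 25209$ ($h = \left(\left(49 - 125\right) + 18437\right) + 6848 = \left(-76 + 18437\right) + 6848 = 18361 + 6848 = 25209$)
$\frac{1}{h + \sqrt{z + 7538}} = \frac{1}{25209 + \sqrt{-2826 + 7538}} = \frac{1}{25209 + \sqrt{4712}} = \frac{1}{25209 + 2 \sqrt{1178}}$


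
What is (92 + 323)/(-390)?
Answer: -83/78 ≈ -1.0641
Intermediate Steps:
(92 + 323)/(-390) = 415*(-1/390) = -83/78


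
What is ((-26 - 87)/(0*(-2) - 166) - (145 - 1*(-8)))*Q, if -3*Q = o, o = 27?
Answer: 227565/166 ≈ 1370.9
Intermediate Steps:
Q = -9 (Q = -⅓*27 = -9)
((-26 - 87)/(0*(-2) - 166) - (145 - 1*(-8)))*Q = ((-26 - 87)/(0*(-2) - 166) - (145 - 1*(-8)))*(-9) = (-113/(0 - 166) - (145 + 8))*(-9) = (-113/(-166) - 1*153)*(-9) = (-113*(-1/166) - 153)*(-9) = (113/166 - 153)*(-9) = -25285/166*(-9) = 227565/166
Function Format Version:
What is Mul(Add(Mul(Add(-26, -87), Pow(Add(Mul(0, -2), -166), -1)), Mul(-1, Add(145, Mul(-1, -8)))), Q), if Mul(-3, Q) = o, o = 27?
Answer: Rational(227565, 166) ≈ 1370.9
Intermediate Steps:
Q = -9 (Q = Mul(Rational(-1, 3), 27) = -9)
Mul(Add(Mul(Add(-26, -87), Pow(Add(Mul(0, -2), -166), -1)), Mul(-1, Add(145, Mul(-1, -8)))), Q) = Mul(Add(Mul(Add(-26, -87), Pow(Add(Mul(0, -2), -166), -1)), Mul(-1, Add(145, Mul(-1, -8)))), -9) = Mul(Add(Mul(-113, Pow(Add(0, -166), -1)), Mul(-1, Add(145, 8))), -9) = Mul(Add(Mul(-113, Pow(-166, -1)), Mul(-1, 153)), -9) = Mul(Add(Mul(-113, Rational(-1, 166)), -153), -9) = Mul(Add(Rational(113, 166), -153), -9) = Mul(Rational(-25285, 166), -9) = Rational(227565, 166)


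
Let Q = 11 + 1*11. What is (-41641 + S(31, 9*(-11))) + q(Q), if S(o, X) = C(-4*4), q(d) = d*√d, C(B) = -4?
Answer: -41645 + 22*√22 ≈ -41542.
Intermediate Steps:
Q = 22 (Q = 11 + 11 = 22)
q(d) = d^(3/2)
S(o, X) = -4
(-41641 + S(31, 9*(-11))) + q(Q) = (-41641 - 4) + 22^(3/2) = -41645 + 22*√22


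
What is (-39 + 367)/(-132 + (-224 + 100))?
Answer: -41/32 ≈ -1.2813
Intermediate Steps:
(-39 + 367)/(-132 + (-224 + 100)) = 328/(-132 - 124) = 328/(-256) = 328*(-1/256) = -41/32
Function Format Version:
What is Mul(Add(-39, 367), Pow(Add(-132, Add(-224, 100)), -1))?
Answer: Rational(-41, 32) ≈ -1.2813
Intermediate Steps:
Mul(Add(-39, 367), Pow(Add(-132, Add(-224, 100)), -1)) = Mul(328, Pow(Add(-132, -124), -1)) = Mul(328, Pow(-256, -1)) = Mul(328, Rational(-1, 256)) = Rational(-41, 32)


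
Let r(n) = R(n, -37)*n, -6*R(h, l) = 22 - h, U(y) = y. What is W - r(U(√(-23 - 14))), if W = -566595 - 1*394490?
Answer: -5766473/6 + 11*I*√37/3 ≈ -9.6108e+5 + 22.303*I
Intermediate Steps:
R(h, l) = -11/3 + h/6 (R(h, l) = -(22 - h)/6 = -11/3 + h/6)
W = -961085 (W = -566595 - 394490 = -961085)
r(n) = n*(-11/3 + n/6) (r(n) = (-11/3 + n/6)*n = n*(-11/3 + n/6))
W - r(U(√(-23 - 14))) = -961085 - √(-23 - 14)*(-22 + √(-23 - 14))/6 = -961085 - √(-37)*(-22 + √(-37))/6 = -961085 - I*√37*(-22 + I*√37)/6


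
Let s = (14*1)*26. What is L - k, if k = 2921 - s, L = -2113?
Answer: -4670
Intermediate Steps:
s = 364 (s = 14*26 = 364)
k = 2557 (k = 2921 - 1*364 = 2921 - 364 = 2557)
L - k = -2113 - 1*2557 = -2113 - 2557 = -4670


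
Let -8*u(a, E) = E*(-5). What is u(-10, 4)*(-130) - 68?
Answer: -393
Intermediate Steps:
u(a, E) = 5*E/8 (u(a, E) = -E*(-5)/8 = -(-5)*E/8 = 5*E/8)
u(-10, 4)*(-130) - 68 = ((5/8)*4)*(-130) - 68 = (5/2)*(-130) - 68 = -325 - 68 = -393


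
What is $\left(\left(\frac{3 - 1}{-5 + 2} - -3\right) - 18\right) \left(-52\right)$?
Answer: $\frac{2444}{3} \approx 814.67$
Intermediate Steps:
$\left(\left(\frac{3 - 1}{-5 + 2} - -3\right) - 18\right) \left(-52\right) = \left(\left(\frac{2}{-3} + 3\right) - 18\right) \left(-52\right) = \left(\left(2 \left(- \frac{1}{3}\right) + 3\right) - 18\right) \left(-52\right) = \left(\left(- \frac{2}{3} + 3\right) - 18\right) \left(-52\right) = \left(\frac{7}{3} - 18\right) \left(-52\right) = \left(- \frac{47}{3}\right) \left(-52\right) = \frac{2444}{3}$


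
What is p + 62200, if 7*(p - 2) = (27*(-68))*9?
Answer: 418890/7 ≈ 59841.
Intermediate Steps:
p = -16510/7 (p = 2 + ((27*(-68))*9)/7 = 2 + (-1836*9)/7 = 2 + (⅐)*(-16524) = 2 - 16524/7 = -16510/7 ≈ -2358.6)
p + 62200 = -16510/7 + 62200 = 418890/7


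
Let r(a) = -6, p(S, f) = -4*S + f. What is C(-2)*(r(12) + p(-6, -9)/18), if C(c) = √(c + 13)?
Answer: -31*√11/6 ≈ -17.136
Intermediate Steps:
p(S, f) = f - 4*S
C(c) = √(13 + c)
C(-2)*(r(12) + p(-6, -9)/18) = √(13 - 2)*(-6 + (-9 - 4*(-6))/18) = √11*(-6 + (-9 + 24)*(1/18)) = √11*(-6 + 15*(1/18)) = √11*(-6 + ⅚) = √11*(-31/6) = -31*√11/6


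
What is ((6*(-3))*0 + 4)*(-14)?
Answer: -56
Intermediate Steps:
((6*(-3))*0 + 4)*(-14) = (-18*0 + 4)*(-14) = (0 + 4)*(-14) = 4*(-14) = -56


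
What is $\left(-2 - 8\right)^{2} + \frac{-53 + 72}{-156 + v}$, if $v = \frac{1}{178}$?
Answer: $\frac{2773318}{27767} \approx 99.878$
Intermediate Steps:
$v = \frac{1}{178} \approx 0.005618$
$\left(-2 - 8\right)^{2} + \frac{-53 + 72}{-156 + v} = \left(-2 - 8\right)^{2} + \frac{-53 + 72}{-156 + \frac{1}{178}} = \left(-10\right)^{2} + \frac{19}{- \frac{27767}{178}} = 100 + 19 \left(- \frac{178}{27767}\right) = 100 - \frac{3382}{27767} = \frac{2773318}{27767}$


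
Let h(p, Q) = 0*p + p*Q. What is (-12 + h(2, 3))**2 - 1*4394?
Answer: -4358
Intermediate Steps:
h(p, Q) = Q*p (h(p, Q) = 0 + Q*p = Q*p)
(-12 + h(2, 3))**2 - 1*4394 = (-12 + 3*2)**2 - 1*4394 = (-12 + 6)**2 - 4394 = (-6)**2 - 4394 = 36 - 4394 = -4358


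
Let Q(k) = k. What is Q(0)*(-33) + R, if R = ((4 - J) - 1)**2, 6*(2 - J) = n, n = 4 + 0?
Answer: 25/9 ≈ 2.7778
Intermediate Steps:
n = 4
J = 4/3 (J = 2 - 1/6*4 = 2 - 2/3 = 4/3 ≈ 1.3333)
R = 25/9 (R = ((4 - 1*4/3) - 1)**2 = ((4 - 4/3) - 1)**2 = (8/3 - 1)**2 = (5/3)**2 = 25/9 ≈ 2.7778)
Q(0)*(-33) + R = 0*(-33) + 25/9 = 0 + 25/9 = 25/9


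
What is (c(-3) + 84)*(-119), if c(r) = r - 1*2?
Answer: -9401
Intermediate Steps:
c(r) = -2 + r (c(r) = r - 2 = -2 + r)
(c(-3) + 84)*(-119) = ((-2 - 3) + 84)*(-119) = (-5 + 84)*(-119) = 79*(-119) = -9401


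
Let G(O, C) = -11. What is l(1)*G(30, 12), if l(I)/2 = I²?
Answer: -22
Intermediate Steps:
l(I) = 2*I²
l(1)*G(30, 12) = (2*1²)*(-11) = (2*1)*(-11) = 2*(-11) = -22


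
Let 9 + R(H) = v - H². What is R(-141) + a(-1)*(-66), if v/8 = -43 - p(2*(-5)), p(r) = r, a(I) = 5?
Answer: -20484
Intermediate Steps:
v = -264 (v = 8*(-43 - 2*(-5)) = 8*(-43 - 1*(-10)) = 8*(-43 + 10) = 8*(-33) = -264)
R(H) = -273 - H² (R(H) = -9 + (-264 - H²) = -273 - H²)
R(-141) + a(-1)*(-66) = (-273 - 1*(-141)²) + 5*(-66) = (-273 - 1*19881) - 330 = (-273 - 19881) - 330 = -20154 - 330 = -20484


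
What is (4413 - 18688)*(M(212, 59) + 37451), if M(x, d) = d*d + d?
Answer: -585146525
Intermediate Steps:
M(x, d) = d + d² (M(x, d) = d² + d = d + d²)
(4413 - 18688)*(M(212, 59) + 37451) = (4413 - 18688)*(59*(1 + 59) + 37451) = -14275*(59*60 + 37451) = -14275*(3540 + 37451) = -14275*40991 = -585146525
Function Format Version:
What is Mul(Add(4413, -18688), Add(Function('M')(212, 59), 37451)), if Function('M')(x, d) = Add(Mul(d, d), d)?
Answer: -585146525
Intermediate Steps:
Function('M')(x, d) = Add(d, Pow(d, 2)) (Function('M')(x, d) = Add(Pow(d, 2), d) = Add(d, Pow(d, 2)))
Mul(Add(4413, -18688), Add(Function('M')(212, 59), 37451)) = Mul(Add(4413, -18688), Add(Mul(59, Add(1, 59)), 37451)) = Mul(-14275, Add(Mul(59, 60), 37451)) = Mul(-14275, Add(3540, 37451)) = Mul(-14275, 40991) = -585146525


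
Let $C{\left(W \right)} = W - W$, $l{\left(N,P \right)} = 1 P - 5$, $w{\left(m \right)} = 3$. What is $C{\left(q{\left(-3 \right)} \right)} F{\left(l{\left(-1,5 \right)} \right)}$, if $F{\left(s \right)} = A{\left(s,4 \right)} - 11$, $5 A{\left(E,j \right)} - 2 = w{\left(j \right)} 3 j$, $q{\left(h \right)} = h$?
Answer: $0$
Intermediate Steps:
$l{\left(N,P \right)} = -5 + P$ ($l{\left(N,P \right)} = P - 5 = -5 + P$)
$C{\left(W \right)} = 0$
$A{\left(E,j \right)} = \frac{2}{5} + \frac{9 j}{5}$ ($A{\left(E,j \right)} = \frac{2}{5} + \frac{3 \cdot 3 j}{5} = \frac{2}{5} + \frac{9 j}{5}$)
$F{\left(s \right)} = - \frac{17}{5}$ ($F{\left(s \right)} = \left(\frac{2}{5} + \frac{9}{5} \cdot 4\right) - 11 = \left(\frac{2}{5} + \frac{36}{5}\right) - 11 = \frac{38}{5} - 11 = - \frac{17}{5}$)
$C{\left(q{\left(-3 \right)} \right)} F{\left(l{\left(-1,5 \right)} \right)} = 0 \left(- \frac{17}{5}\right) = 0$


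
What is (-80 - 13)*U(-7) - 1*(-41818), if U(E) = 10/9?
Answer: 125144/3 ≈ 41715.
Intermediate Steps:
U(E) = 10/9 (U(E) = 10*(⅑) = 10/9)
(-80 - 13)*U(-7) - 1*(-41818) = (-80 - 13)*(10/9) - 1*(-41818) = -93*10/9 + 41818 = -310/3 + 41818 = 125144/3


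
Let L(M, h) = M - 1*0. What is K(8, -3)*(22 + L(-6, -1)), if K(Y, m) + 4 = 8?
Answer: 64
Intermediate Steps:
L(M, h) = M (L(M, h) = M + 0 = M)
K(Y, m) = 4 (K(Y, m) = -4 + 8 = 4)
K(8, -3)*(22 + L(-6, -1)) = 4*(22 - 6) = 4*16 = 64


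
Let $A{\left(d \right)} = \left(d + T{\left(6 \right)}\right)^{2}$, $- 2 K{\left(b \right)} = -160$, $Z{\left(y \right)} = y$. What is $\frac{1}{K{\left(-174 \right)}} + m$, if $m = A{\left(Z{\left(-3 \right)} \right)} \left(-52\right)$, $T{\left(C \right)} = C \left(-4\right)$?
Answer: $- \frac{3032639}{80} \approx -37908.0$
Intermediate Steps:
$K{\left(b \right)} = 80$ ($K{\left(b \right)} = \left(- \frac{1}{2}\right) \left(-160\right) = 80$)
$T{\left(C \right)} = - 4 C$
$A{\left(d \right)} = \left(-24 + d\right)^{2}$ ($A{\left(d \right)} = \left(d - 24\right)^{2} = \left(-24 + d\right)^{2}$)
$m = -37908$ ($m = \left(-24 - 3\right)^{2} \left(-52\right) = \left(-27\right)^{2} \left(-52\right) = 729 \left(-52\right) = -37908$)
$\frac{1}{K{\left(-174 \right)}} + m = \frac{1}{80} - 37908 = - \frac{3032639}{80}$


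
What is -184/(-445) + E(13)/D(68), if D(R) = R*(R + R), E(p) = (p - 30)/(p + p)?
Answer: 2602051/6294080 ≈ 0.41341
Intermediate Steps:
E(p) = (-30 + p)/(2*p) (E(p) = (-30 + p)/((2*p)) = (-30 + p)*(1/(2*p)) = (-30 + p)/(2*p))
D(R) = 2*R**2 (D(R) = R*(2*R) = 2*R**2)
-184/(-445) + E(13)/D(68) = -184/(-445) + ((1/2)*(-30 + 13)/13)/((2*68**2)) = -184*(-1/445) + ((1/2)*(1/13)*(-17))/((2*4624)) = 184/445 - 17/26/9248 = 184/445 - 17/26*1/9248 = 184/445 - 1/14144 = 2602051/6294080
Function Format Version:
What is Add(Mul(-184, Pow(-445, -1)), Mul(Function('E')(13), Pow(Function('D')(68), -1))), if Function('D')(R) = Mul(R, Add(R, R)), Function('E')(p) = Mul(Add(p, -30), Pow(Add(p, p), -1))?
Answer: Rational(2602051, 6294080) ≈ 0.41341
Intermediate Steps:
Function('E')(p) = Mul(Rational(1, 2), Pow(p, -1), Add(-30, p)) (Function('E')(p) = Mul(Add(-30, p), Pow(Mul(2, p), -1)) = Mul(Add(-30, p), Mul(Rational(1, 2), Pow(p, -1))) = Mul(Rational(1, 2), Pow(p, -1), Add(-30, p)))
Function('D')(R) = Mul(2, Pow(R, 2)) (Function('D')(R) = Mul(R, Mul(2, R)) = Mul(2, Pow(R, 2)))
Add(Mul(-184, Pow(-445, -1)), Mul(Function('E')(13), Pow(Function('D')(68), -1))) = Add(Mul(-184, Pow(-445, -1)), Mul(Mul(Rational(1, 2), Pow(13, -1), Add(-30, 13)), Pow(Mul(2, Pow(68, 2)), -1))) = Add(Mul(-184, Rational(-1, 445)), Mul(Mul(Rational(1, 2), Rational(1, 13), -17), Pow(Mul(2, 4624), -1))) = Add(Rational(184, 445), Mul(Rational(-17, 26), Pow(9248, -1))) = Add(Rational(184, 445), Mul(Rational(-17, 26), Rational(1, 9248))) = Add(Rational(184, 445), Rational(-1, 14144)) = Rational(2602051, 6294080)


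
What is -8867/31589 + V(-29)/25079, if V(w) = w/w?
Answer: -7172384/25555501 ≈ -0.28066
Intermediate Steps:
V(w) = 1
-8867/31589 + V(-29)/25079 = -8867/31589 + 1/25079 = -7172384/25555501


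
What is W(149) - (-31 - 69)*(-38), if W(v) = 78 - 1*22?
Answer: -3744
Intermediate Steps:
W(v) = 56 (W(v) = 78 - 22 = 56)
W(149) - (-31 - 69)*(-38) = 56 - (-31 - 69)*(-38) = 56 - (-100)*(-38) = 56 - 1*3800 = 56 - 3800 = -3744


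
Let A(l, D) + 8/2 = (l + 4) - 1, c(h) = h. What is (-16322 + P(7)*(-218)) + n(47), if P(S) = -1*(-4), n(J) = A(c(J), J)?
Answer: -17148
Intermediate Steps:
A(l, D) = -1 + l (A(l, D) = -4 + ((l + 4) - 1) = -4 + ((4 + l) - 1) = -4 + (3 + l) = -1 + l)
n(J) = -1 + J
P(S) = 4
(-16322 + P(7)*(-218)) + n(47) = (-16322 + 4*(-218)) + (-1 + 47) = (-16322 - 872) + 46 = -17194 + 46 = -17148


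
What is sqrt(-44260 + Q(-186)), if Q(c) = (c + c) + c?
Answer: I*sqrt(44818) ≈ 211.7*I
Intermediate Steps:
Q(c) = 3*c (Q(c) = 2*c + c = 3*c)
sqrt(-44260 + Q(-186)) = sqrt(-44260 + 3*(-186)) = sqrt(-44260 - 558) = sqrt(-44818) = I*sqrt(44818)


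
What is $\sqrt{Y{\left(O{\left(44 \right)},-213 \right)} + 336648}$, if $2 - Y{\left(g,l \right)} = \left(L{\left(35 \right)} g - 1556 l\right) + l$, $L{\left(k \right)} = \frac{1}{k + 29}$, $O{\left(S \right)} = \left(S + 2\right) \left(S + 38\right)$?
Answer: $\frac{\sqrt{86017}}{4} \approx 73.322$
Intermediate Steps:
$O{\left(S \right)} = \left(2 + S\right) \left(38 + S\right)$
$L{\left(k \right)} = \frac{1}{29 + k}$
$Y{\left(g,l \right)} = 2 + 1555 l - \frac{g}{64}$ ($Y{\left(g,l \right)} = 2 - \left(\left(\frac{g}{29 + 35} - 1556 l\right) + l\right) = 2 - \left(\left(\frac{g}{64} - 1556 l\right) + l\right) = 2 - \left(\left(- 1556 l + \frac{g}{64}\right) + l\right) = 2 - \left(- 1555 l + \frac{g}{64}\right) = 2 + 1555 l - \frac{g}{64}$)
$\sqrt{Y{\left(O{\left(44 \right)},-213 \right)} + 336648} = \sqrt{\left(2 + 1555 \left(-213\right) - \frac{76 + 44^{2} + 40 \cdot 44}{64}\right) + 336648} = \sqrt{\left(2 - 331215 - \frac{76 + 1936 + 1760}{64}\right) + 336648} = \sqrt{\left(2 - 331215 - \frac{943}{16}\right) + 336648} = \sqrt{- \frac{5300351}{16} + 336648} = \sqrt{\frac{86017}{16}} = \frac{\sqrt{86017}}{4}$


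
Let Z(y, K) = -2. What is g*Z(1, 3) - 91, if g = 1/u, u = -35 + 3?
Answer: -1455/16 ≈ -90.938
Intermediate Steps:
u = -32
g = -1/32 (g = 1/(-32) = -1/32 ≈ -0.031250)
g*Z(1, 3) - 91 = -1/32*(-2) - 91 = 1/16 - 91 = -1455/16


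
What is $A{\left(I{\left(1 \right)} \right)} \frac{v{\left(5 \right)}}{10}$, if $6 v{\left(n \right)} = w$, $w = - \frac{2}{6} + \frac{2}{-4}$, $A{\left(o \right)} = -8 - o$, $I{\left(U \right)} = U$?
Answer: $\frac{1}{8} \approx 0.125$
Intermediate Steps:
$w = - \frac{5}{6}$ ($w = \left(-2\right) \frac{1}{6} + 2 \left(- \frac{1}{4}\right) = - \frac{1}{3} - \frac{1}{2} = - \frac{5}{6} \approx -0.83333$)
$v{\left(n \right)} = - \frac{5}{36}$ ($v{\left(n \right)} = \frac{1}{6} \left(- \frac{5}{6}\right) = - \frac{5}{36}$)
$A{\left(I{\left(1 \right)} \right)} \frac{v{\left(5 \right)}}{10} = \left(-8 - 1\right) \left(- \frac{5}{36 \cdot 10}\right) = \left(-8 - 1\right) \left(\left(- \frac{5}{36}\right) \frac{1}{10}\right) = \left(-9\right) \left(- \frac{1}{72}\right) = \frac{1}{8}$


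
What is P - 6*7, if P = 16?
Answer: -26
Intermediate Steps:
P - 6*7 = 16 - 6*7 = 16 - 42 = -26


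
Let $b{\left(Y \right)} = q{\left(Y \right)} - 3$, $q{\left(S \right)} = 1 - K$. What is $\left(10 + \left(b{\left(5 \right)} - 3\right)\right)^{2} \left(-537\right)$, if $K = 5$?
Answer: $0$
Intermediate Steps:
$q{\left(S \right)} = -4$ ($q{\left(S \right)} = 1 - 5 = -4$)
$b{\left(Y \right)} = -7$ ($b{\left(Y \right)} = -4 - 3 = -7$)
$\left(10 + \left(b{\left(5 \right)} - 3\right)\right)^{2} \left(-537\right) = \left(10 - 10\right)^{2} \left(-537\right) = 0^{2} \left(-537\right) = 0 \left(-537\right) = 0$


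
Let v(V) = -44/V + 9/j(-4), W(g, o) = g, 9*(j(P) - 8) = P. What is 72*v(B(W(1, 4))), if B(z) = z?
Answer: -52398/17 ≈ -3082.2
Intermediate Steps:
j(P) = 8 + P/9
v(V) = 81/68 - 44/V (v(V) = -44/V + 9/(8 + (⅑)*(-4)) = -44/V + 9/(8 - 4/9) = -44/V + 9/(68/9) = -44/V + 9*(9/68) = -44/V + 81/68 = 81/68 - 44/V)
72*v(B(W(1, 4))) = 72*(81/68 - 44/1) = 72*(81/68 - 44*1) = 72*(81/68 - 44) = 72*(-2911/68) = -52398/17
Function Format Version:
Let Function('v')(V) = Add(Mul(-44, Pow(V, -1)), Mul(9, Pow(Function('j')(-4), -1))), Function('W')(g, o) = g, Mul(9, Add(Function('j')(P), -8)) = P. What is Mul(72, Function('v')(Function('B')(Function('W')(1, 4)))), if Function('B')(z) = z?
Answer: Rational(-52398, 17) ≈ -3082.2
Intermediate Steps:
Function('j')(P) = Add(8, Mul(Rational(1, 9), P))
Function('v')(V) = Add(Rational(81, 68), Mul(-44, Pow(V, -1))) (Function('v')(V) = Add(Mul(-44, Pow(V, -1)), Mul(9, Pow(Add(8, Mul(Rational(1, 9), -4)), -1))) = Add(Mul(-44, Pow(V, -1)), Mul(9, Pow(Add(8, Rational(-4, 9)), -1))) = Add(Mul(-44, Pow(V, -1)), Mul(9, Pow(Rational(68, 9), -1))) = Add(Mul(-44, Pow(V, -1)), Mul(9, Rational(9, 68))) = Add(Mul(-44, Pow(V, -1)), Rational(81, 68)) = Add(Rational(81, 68), Mul(-44, Pow(V, -1))))
Mul(72, Function('v')(Function('B')(Function('W')(1, 4)))) = Mul(72, Add(Rational(81, 68), Mul(-44, Pow(1, -1)))) = Mul(72, Add(Rational(81, 68), Mul(-44, 1))) = Mul(72, Add(Rational(81, 68), -44)) = Mul(72, Rational(-2911, 68)) = Rational(-52398, 17)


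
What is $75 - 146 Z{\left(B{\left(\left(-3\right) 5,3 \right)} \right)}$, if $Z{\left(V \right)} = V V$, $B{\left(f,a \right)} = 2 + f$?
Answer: $-24599$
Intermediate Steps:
$Z{\left(V \right)} = V^{2}$
$75 - 146 Z{\left(B{\left(\left(-3\right) 5,3 \right)} \right)} = 75 - 146 \left(2 - 15\right)^{2} = 75 - 146 \left(-13\right)^{2} = 75 - 24674 = -24599$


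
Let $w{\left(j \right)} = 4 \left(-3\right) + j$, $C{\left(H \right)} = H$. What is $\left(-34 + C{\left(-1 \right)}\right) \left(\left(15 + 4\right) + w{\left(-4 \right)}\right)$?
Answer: $-105$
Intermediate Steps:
$w{\left(j \right)} = -12 + j$
$\left(-34 + C{\left(-1 \right)}\right) \left(\left(15 + 4\right) + w{\left(-4 \right)}\right) = \left(-34 - 1\right) \left(\left(15 + 4\right) - 16\right) = - 35 \left(19 - 16\right) = \left(-35\right) 3 = -105$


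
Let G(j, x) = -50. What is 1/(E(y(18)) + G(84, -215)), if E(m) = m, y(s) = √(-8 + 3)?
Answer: -10/501 - I*√5/2505 ≈ -0.01996 - 0.00089264*I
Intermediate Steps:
y(s) = I*√5 (y(s) = √(-5) = I*√5)
1/(E(y(18)) + G(84, -215)) = 1/(I*√5 - 50) = 1/(-50 + I*√5)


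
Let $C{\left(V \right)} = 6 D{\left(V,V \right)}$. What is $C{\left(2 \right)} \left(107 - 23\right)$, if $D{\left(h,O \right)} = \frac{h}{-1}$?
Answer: $-1008$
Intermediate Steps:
$D{\left(h,O \right)} = - h$ ($D{\left(h,O \right)} = h \left(-1\right) = - h$)
$C{\left(V \right)} = - 6 V$ ($C{\left(V \right)} = 6 \left(- V\right) = - 6 V$)
$C{\left(2 \right)} \left(107 - 23\right) = \left(-6\right) 2 \left(107 - 23\right) = \left(-12\right) 84 = -1008$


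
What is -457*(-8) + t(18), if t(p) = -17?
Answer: 3639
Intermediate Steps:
-457*(-8) + t(18) = -457*(-8) - 17 = 3656 - 17 = 3639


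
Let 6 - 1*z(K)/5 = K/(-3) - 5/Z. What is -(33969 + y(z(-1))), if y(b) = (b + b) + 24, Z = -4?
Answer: -204223/6 ≈ -34037.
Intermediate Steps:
z(K) = 95/4 + 5*K/3 (z(K) = 30 - 5*(K/(-3) - 5/(-4)) = 30 - 5*(K*(-⅓) - 5*(-¼)) = 30 - 5*(-K/3 + 5/4) = 30 - 5*(5/4 - K/3) = 30 + (-25/4 + 5*K/3) = 95/4 + 5*K/3)
y(b) = 24 + 2*b (y(b) = 2*b + 24 = 24 + 2*b)
-(33969 + y(z(-1))) = -(33969 + (24 + 2*(95/4 + (5/3)*(-1)))) = -(33969 + (24 + 2*(95/4 - 5/3))) = -(33969 + (24 + 2*(265/12))) = -(33969 + (24 + 265/6)) = -(33969 + 409/6) = -1*204223/6 = -204223/6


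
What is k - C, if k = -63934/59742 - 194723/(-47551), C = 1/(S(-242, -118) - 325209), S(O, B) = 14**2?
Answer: 1396422347698829/461647139471973 ≈ 3.0249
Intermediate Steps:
S(O, B) = 196
C = -1/325013 (C = 1/(196 - 325209) = 1/(-325013) = -1/325013 ≈ -3.0768e-6)
k = 4296507916/1420395921 (k = -63934*1/59742 - 194723*(-1/47551) = -31967/29871 + 194723/47551 = 4296507916/1420395921 ≈ 3.0249)
k - C = 4296507916/1420395921 - 1*(-1/325013) = 4296507916/1420395921 + 1/325013 = 1396422347698829/461647139471973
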